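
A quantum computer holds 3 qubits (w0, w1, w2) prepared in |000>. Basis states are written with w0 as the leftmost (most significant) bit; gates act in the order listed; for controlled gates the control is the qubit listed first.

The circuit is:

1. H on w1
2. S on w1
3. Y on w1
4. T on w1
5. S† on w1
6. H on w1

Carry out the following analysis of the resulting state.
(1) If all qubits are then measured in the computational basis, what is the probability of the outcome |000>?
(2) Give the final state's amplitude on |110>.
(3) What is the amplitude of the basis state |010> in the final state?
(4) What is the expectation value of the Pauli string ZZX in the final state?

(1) A full measurement returns |000> with probability sqrt(2)/4 + 1/2.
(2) The amplitude on |110> is 0.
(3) |010> carries amplitude 1/2 - exp(I*pi/4)/2 in the final state.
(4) The observable ZZX averages to 0.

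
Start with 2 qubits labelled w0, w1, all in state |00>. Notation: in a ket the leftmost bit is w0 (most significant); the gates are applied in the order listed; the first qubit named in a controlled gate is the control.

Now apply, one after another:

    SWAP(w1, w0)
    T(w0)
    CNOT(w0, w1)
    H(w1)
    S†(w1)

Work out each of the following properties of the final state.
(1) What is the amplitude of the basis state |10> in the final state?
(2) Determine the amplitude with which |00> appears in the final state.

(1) The final state's coefficient on |10> equals 0.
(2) The final state's coefficient on |00> equals sqrt(2)/2.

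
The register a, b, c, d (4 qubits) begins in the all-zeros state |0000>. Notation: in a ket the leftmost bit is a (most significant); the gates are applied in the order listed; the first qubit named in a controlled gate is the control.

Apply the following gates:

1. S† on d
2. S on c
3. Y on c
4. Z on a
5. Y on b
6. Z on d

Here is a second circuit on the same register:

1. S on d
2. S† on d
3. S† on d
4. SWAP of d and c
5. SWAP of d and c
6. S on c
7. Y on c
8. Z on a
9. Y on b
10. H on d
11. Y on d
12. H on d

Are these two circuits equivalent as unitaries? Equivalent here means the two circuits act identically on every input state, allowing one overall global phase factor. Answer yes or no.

No — the two circuits implement different unitaries, even allowing a global phase.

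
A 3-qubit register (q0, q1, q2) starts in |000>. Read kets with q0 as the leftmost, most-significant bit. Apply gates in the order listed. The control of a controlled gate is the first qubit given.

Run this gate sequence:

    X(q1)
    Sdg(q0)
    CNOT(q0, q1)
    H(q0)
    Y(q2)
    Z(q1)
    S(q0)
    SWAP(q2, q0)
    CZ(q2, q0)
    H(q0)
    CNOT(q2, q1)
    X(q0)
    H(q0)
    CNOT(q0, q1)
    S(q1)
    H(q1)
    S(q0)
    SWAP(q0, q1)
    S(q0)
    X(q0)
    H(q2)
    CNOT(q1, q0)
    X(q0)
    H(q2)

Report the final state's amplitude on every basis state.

The resulting statevector has amplitude 0 on |000>, 0 on |001>, -I/2 on |010>, I/2 on |011>, 0 on |100>, 0 on |101>, -1/2 on |110>, -1/2 on |111>.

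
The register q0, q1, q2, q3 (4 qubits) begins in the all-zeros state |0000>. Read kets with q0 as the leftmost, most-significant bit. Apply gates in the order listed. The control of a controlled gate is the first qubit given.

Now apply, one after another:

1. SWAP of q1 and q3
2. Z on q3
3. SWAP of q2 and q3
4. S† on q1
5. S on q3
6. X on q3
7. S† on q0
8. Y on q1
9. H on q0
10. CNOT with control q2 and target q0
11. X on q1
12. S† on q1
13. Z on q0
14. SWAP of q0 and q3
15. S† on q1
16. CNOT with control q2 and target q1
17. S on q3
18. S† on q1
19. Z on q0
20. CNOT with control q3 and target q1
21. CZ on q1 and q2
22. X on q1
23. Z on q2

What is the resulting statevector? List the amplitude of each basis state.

The final amplitudes are -sqrt(2)/2 on |1001>, -sqrt(2)*I/2 on |1100>, and 0 on every other basis state.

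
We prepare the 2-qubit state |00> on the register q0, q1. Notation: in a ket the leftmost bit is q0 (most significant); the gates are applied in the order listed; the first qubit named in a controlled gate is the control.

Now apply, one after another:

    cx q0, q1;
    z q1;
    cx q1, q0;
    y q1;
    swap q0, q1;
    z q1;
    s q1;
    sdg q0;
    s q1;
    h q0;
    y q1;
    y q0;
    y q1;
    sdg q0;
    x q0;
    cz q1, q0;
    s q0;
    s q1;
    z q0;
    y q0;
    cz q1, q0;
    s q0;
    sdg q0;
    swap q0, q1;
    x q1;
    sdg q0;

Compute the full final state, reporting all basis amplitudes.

After the circuit, the state carries amplitude sqrt(2)*I/2 on |00>, -sqrt(2)*I/2 on |01>, 0 on |10>, 0 on |11>. Key observation: gates 22-23 undo each other exactly, leaving only the rest of the circuit to track.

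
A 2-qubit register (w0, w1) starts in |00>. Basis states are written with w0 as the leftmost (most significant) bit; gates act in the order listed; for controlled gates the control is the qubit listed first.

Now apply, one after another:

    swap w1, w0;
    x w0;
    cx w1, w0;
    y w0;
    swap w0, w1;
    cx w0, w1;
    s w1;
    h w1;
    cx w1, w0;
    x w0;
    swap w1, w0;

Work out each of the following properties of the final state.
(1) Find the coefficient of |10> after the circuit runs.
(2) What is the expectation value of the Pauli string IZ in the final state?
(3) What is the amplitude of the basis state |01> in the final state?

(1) |10> carries amplitude -sqrt(2)*I/2 in the final state.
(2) In the final state, IZ has expectation 0.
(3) The amplitude on |01> is -sqrt(2)*I/2.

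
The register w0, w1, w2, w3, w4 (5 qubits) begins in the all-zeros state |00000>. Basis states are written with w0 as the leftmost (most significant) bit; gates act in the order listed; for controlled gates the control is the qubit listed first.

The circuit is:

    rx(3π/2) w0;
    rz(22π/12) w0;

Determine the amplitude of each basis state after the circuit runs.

The resulting statevector has amplitude sqrt(2)*exp(I*pi/12)/2 on |00000>, sqrt(2)*exp(5*I*pi/12)/2 on |10000>, and 0 on every other basis state.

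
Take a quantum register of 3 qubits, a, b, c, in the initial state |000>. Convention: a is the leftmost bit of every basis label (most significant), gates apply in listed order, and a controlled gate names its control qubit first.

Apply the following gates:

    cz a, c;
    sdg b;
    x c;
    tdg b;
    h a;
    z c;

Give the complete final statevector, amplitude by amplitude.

The resulting statevector has amplitude -sqrt(2)/2 on |001>, -sqrt(2)/2 on |101>, and 0 on every other basis state.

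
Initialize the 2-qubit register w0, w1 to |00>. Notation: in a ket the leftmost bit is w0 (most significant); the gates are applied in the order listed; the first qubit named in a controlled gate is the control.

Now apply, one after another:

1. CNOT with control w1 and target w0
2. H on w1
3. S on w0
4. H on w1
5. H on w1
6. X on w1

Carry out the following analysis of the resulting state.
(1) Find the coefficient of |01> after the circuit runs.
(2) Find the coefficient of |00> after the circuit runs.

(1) The amplitude on |01> is sqrt(2)/2.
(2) The amplitude on |00> is sqrt(2)/2.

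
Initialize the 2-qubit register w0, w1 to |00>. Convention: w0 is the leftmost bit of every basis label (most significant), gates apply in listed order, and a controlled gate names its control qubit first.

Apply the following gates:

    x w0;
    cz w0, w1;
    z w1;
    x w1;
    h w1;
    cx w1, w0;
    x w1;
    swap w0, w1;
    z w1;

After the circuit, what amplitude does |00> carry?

The amplitude on |00> is -sqrt(2)/2.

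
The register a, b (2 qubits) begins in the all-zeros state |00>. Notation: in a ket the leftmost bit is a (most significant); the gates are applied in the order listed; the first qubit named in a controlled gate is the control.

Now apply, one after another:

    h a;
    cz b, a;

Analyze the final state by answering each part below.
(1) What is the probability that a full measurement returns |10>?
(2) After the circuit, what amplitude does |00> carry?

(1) The probability of measuring |10> is 1/2.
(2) The final state's coefficient on |00> equals sqrt(2)/2.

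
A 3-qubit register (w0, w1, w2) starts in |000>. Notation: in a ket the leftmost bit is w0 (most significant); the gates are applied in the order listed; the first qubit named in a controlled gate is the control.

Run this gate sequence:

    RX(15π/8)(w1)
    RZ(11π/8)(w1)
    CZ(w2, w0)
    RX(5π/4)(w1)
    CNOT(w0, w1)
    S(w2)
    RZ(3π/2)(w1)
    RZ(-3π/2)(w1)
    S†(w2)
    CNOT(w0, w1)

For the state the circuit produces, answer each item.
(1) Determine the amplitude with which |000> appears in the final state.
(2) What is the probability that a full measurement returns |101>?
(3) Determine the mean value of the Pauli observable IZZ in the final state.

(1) |000> carries amplitude sqrt(1/2 - sqrt(2)/4)*exp(-11*I*pi/16)*cos(pi/16) - sqrt(sqrt(2)/4 + 1/2)*exp(11*I*pi/16)*sin(pi/16) in the final state.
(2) A full measurement returns |101> with probability 0.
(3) The observable IZZ averages to (-2*sqrt(2) + (2 - sqrt(2))**(3/2))*sqrt(sqrt(2) + 2)/8.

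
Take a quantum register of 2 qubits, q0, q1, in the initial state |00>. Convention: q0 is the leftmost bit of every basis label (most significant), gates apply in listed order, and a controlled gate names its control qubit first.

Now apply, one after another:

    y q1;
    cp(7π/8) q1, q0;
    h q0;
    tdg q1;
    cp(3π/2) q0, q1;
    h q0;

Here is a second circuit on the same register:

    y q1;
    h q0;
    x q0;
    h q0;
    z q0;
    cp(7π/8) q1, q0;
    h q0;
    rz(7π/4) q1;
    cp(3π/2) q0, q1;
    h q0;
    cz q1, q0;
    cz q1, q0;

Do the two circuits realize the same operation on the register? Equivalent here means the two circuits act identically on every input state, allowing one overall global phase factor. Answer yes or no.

Yes, they are equivalent — the unitaries differ by at most a global phase.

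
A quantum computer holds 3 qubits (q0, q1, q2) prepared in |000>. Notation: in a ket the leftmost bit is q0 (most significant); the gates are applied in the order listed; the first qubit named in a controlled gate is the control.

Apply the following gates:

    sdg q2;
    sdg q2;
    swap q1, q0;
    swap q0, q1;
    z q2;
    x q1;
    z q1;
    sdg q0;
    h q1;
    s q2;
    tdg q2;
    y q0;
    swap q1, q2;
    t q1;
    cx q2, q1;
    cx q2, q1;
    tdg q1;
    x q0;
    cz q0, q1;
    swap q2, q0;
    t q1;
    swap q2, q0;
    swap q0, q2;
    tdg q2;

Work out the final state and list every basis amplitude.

The resulting statevector has amplitude -sqrt(2)*I/2 on |000>, sqrt(2)*I/2 on |100>, and 0 on every other basis state. Key observation: the block from step 14 through step 17 cancels to the identity and can be dropped.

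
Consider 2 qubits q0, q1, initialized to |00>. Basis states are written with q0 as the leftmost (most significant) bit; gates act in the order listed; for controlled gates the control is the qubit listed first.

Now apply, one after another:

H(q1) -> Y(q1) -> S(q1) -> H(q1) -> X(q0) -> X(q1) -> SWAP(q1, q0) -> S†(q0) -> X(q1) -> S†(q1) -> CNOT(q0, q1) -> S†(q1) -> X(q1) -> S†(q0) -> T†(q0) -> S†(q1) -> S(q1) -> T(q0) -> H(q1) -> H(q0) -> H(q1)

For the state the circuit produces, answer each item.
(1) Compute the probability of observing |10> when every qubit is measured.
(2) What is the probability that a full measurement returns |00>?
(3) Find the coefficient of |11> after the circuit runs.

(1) Outcome |10> occurs with probability 1/4. Key observation: gates 15-18 undo each other exactly, leaving only the rest of the circuit to track.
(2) A full measurement returns |00> with probability 1/4.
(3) |11> carries amplitude sqrt(2)*(1 - I)/4 in the final state.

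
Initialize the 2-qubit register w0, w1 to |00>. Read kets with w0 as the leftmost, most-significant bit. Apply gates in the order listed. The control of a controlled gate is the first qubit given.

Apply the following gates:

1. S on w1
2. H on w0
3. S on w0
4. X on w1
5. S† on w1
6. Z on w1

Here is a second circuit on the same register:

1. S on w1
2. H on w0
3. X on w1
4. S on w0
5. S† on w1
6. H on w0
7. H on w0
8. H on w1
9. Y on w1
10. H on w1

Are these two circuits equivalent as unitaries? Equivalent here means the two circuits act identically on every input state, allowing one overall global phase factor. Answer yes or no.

No — the two circuits implement different unitaries, even allowing a global phase.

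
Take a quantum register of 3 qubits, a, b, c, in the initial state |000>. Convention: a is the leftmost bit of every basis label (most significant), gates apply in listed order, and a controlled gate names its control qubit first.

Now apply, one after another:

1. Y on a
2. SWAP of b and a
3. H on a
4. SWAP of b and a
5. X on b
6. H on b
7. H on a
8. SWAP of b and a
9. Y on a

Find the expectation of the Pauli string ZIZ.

The observable ZIZ averages to -1.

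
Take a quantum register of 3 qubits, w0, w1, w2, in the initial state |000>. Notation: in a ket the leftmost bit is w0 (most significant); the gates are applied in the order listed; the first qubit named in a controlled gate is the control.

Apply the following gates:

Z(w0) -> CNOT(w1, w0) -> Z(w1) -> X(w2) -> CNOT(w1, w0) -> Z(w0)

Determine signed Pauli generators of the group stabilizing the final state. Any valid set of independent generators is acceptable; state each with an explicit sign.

The stabilizer group can be generated by +ZII, +IZI, -IIZ, among other valid generating sets.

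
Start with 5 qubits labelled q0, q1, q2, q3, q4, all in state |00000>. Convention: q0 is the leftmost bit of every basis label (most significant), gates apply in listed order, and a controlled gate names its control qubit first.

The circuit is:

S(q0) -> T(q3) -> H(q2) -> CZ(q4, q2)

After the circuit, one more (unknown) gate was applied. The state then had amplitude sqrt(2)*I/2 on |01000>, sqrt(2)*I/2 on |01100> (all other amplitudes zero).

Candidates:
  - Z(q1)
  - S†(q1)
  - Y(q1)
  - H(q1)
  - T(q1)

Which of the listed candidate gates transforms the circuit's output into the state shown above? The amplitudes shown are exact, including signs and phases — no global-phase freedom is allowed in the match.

The unique candidate consistent with the amplitudes is Y(q1).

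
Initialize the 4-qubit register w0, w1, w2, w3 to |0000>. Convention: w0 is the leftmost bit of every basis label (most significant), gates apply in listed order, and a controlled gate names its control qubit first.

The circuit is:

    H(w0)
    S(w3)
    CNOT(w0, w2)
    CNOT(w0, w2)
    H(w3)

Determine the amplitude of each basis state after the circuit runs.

After the circuit, the state carries amplitude 1/2 on |0000>, 1/2 on |0001>, 1/2 on |1000>, 1/2 on |1001>, and 0 on every other basis state. Key observation: steps 3-4 multiply out to the identity, so the circuit reduces to the remaining gates.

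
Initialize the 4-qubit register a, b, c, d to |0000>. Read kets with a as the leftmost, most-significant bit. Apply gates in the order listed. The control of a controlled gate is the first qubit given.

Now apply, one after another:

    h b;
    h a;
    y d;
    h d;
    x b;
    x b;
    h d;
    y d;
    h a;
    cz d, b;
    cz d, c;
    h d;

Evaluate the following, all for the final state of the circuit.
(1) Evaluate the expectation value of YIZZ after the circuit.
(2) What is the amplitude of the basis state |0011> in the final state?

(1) The expectation value of YIZZ is 0. Key observation: the block from step 2 through step 9 cancels to the identity and can be dropped.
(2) The final state's coefficient on |0011> equals 0.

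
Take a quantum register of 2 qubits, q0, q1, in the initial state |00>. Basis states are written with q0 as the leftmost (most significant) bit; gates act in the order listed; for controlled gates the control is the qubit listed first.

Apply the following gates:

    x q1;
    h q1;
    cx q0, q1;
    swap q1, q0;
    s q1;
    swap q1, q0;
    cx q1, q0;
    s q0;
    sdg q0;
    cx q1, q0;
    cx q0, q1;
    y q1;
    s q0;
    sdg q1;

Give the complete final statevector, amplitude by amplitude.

After the circuit, the state carries amplitude sqrt(2)*I/2 on |00>, sqrt(2)/2 on |01>, 0 on |10>, 0 on |11>. Key observation: gates 7-10 undo each other exactly, leaving only the rest of the circuit to track.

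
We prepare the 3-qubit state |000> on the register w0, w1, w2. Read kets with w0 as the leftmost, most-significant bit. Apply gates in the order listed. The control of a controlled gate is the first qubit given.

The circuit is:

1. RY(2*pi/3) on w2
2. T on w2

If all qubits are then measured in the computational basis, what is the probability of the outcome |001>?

A full measurement returns |001> with probability 3/4.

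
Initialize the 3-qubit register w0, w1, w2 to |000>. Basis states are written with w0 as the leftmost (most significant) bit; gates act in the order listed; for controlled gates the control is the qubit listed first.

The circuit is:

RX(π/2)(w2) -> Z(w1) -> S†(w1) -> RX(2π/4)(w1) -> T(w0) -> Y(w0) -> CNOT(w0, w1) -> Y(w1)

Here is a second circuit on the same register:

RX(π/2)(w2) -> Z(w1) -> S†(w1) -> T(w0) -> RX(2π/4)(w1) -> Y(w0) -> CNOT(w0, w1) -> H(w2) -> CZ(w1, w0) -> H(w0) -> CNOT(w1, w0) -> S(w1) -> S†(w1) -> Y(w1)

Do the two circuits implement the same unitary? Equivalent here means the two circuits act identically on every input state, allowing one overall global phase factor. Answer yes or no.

No: there is an input state on which the two circuits produce genuinely different outputs (not merely differing by a phase).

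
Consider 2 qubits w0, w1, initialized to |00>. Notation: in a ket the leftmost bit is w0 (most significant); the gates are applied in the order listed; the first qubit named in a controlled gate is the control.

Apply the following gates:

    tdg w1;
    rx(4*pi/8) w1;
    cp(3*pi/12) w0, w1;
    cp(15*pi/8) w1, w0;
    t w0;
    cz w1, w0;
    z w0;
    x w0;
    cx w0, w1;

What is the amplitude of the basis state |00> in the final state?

|00> carries amplitude 0 in the final state.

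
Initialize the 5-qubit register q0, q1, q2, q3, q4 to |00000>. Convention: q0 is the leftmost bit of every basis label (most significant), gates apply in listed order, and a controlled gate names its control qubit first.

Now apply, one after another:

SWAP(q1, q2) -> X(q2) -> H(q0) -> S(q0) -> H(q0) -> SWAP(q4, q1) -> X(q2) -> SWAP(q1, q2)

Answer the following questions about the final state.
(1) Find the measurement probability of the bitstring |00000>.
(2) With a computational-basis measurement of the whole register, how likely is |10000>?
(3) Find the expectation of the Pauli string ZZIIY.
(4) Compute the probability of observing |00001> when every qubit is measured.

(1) A full measurement returns |00000> with probability 1/2.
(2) A full measurement returns |10000> with probability 1/2.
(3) The observable ZZIIY averages to 0.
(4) A full measurement returns |00001> with probability 0.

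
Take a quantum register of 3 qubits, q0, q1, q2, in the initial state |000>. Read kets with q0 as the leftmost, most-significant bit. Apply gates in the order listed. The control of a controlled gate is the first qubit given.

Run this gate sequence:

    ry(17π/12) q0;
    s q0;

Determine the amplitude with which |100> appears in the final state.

The amplitude on |100> is I*sqrt(6 - 3*sqrt(2))/4 + I*sqrt(sqrt(2) + 2)/4.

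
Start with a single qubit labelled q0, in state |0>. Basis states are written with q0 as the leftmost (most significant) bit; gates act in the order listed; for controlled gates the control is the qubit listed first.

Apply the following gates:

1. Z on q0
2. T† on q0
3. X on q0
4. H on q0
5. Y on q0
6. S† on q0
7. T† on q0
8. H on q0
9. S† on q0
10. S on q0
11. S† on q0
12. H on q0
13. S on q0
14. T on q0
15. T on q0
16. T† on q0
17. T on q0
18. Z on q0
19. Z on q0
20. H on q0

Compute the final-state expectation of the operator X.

The expectation value of X is sqrt(2)/2.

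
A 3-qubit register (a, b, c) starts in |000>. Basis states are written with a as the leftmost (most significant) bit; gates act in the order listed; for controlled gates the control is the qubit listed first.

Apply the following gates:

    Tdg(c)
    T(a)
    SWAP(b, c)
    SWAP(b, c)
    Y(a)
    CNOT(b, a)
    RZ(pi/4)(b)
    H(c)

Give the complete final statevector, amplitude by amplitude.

The resulting statevector has amplitude sqrt(2)*exp(3*I*pi/8)/2 on |100>, sqrt(2)*exp(3*I*pi/8)/2 on |101>, and 0 on every other basis state.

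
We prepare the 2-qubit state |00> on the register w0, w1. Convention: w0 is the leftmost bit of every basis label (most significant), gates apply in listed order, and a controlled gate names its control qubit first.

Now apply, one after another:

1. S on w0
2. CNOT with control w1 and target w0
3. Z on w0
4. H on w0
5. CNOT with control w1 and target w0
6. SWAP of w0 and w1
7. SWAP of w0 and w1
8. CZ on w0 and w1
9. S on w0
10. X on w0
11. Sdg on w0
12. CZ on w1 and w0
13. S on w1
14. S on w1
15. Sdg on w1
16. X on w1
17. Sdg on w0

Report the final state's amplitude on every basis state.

After the circuit, the state carries amplitude 0 on |00>, sqrt(2)*I/2 on |01>, 0 on |10>, -sqrt(2)/2 on |11>.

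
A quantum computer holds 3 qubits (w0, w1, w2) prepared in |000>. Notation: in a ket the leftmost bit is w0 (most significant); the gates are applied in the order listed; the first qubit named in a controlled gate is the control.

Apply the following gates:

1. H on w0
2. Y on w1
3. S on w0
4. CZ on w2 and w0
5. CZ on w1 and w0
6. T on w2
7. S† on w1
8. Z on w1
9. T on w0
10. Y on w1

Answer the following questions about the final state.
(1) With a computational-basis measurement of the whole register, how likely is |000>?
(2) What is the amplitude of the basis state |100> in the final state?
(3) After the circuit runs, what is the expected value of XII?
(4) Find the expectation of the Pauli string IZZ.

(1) Outcome |000> occurs with probability 1/2.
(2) The final state's coefficient on |100> equals sqrt(2)*exp(I*pi/4)/2.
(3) In the final state, XII has expectation sqrt(2)/2.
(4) The expectation value of IZZ is 1.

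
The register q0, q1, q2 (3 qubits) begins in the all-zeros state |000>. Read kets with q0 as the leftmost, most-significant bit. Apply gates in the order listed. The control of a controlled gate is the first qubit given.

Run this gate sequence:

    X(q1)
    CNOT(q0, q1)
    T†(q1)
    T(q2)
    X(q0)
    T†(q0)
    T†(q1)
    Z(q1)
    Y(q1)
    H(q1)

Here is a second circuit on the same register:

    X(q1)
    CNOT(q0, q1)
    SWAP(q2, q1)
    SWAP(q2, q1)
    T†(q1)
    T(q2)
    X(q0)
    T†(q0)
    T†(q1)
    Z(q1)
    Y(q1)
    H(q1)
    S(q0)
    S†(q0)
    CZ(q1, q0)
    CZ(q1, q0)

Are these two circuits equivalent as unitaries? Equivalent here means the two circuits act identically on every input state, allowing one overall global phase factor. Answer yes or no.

Yes: on every input state the two circuits agree up to one overall phase factor.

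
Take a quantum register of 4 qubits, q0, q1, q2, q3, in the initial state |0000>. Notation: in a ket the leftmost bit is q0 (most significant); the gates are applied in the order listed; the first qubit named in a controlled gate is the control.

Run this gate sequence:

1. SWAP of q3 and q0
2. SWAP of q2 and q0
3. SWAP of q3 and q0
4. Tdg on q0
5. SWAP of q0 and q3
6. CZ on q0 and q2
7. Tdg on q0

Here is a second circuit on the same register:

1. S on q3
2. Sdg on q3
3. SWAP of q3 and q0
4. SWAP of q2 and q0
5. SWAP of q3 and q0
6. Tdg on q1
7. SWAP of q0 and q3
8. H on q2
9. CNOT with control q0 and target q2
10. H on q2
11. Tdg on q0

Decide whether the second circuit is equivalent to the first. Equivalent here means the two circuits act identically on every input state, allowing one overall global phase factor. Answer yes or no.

No, they are not equivalent — no single phase factor reconciles the two unitaries.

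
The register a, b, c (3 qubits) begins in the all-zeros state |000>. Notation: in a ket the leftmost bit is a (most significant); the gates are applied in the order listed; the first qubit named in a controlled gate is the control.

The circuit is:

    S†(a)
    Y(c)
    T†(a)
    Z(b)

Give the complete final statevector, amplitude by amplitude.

After the circuit, the state carries amplitude I on |001>, and 0 on every other basis state.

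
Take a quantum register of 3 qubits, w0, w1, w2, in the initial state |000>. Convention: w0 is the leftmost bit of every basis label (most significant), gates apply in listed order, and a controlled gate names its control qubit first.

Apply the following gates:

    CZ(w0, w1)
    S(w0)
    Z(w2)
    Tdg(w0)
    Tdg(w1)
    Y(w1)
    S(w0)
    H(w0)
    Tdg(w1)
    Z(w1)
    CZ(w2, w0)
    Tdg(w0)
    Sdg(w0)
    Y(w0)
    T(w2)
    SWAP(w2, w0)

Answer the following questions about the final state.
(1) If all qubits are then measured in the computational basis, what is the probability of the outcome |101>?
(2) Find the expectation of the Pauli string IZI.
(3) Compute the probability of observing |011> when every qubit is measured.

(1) The probability of measuring |101> is 0.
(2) The expectation value of IZI is -1.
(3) A full measurement returns |011> with probability 1/2.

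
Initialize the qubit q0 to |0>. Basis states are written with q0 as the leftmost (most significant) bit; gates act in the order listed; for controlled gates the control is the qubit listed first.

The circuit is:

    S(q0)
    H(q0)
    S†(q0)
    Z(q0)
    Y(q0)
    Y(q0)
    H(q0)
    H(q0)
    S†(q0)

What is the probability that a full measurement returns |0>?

Outcome |0> occurs with probability 1/2.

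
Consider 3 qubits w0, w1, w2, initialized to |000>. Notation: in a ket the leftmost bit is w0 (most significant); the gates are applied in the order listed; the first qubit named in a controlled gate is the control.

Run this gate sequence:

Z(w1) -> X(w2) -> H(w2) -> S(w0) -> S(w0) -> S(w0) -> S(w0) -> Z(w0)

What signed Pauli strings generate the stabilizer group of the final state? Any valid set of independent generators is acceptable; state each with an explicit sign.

One valid set of independent stabilizer generators is -IIX, +ZII, +IZI (any independent generating set of the same group is equally correct). Key observation: gates 4-7 undo each other exactly, leaving only the rest of the circuit to track.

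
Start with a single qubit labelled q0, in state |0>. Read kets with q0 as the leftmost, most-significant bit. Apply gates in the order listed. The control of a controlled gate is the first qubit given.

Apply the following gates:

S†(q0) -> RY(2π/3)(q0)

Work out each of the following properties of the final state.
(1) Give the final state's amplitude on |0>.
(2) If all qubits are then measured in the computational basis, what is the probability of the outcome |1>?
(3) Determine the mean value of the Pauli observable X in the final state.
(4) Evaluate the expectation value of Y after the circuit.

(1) The final state's coefficient on |0> equals 1/2.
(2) The probability of measuring |1> is 3/4.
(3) In the final state, X has expectation sqrt(3)/2.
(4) The observable Y averages to 0.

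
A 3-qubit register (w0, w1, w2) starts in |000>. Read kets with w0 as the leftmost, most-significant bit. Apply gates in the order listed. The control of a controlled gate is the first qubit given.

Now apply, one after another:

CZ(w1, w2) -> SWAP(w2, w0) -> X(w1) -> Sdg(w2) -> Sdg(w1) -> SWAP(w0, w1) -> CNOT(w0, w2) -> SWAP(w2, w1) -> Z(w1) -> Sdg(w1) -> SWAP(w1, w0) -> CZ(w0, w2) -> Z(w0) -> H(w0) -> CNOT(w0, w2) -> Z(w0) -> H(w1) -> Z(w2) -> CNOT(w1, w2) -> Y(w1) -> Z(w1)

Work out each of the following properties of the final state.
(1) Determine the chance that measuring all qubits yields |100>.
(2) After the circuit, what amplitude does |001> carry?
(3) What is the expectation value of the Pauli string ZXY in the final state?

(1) Outcome |100> occurs with probability 1/4.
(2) |001> carries amplitude -I/2 in the final state.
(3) The expectation value of ZXY is 0.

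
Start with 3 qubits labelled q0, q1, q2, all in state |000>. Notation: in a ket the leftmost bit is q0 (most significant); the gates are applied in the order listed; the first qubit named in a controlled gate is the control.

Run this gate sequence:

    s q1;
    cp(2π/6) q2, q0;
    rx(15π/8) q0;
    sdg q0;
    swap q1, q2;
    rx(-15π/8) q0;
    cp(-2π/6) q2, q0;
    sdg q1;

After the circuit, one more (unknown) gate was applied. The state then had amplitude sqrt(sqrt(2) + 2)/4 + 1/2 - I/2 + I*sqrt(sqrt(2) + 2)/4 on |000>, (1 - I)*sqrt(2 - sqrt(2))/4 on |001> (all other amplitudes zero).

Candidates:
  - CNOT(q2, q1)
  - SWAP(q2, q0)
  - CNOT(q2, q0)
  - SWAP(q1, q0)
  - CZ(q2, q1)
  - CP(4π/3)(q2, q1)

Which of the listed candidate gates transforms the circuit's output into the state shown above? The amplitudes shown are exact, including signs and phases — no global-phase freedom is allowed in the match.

It was SWAP(q2, q0) that produced the state shown.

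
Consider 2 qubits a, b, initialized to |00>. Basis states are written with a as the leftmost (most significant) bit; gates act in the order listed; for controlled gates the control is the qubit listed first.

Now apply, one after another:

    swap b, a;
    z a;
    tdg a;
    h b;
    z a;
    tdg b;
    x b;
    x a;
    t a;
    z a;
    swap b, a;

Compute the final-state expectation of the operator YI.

In the final state, YI has expectation sqrt(2)/2.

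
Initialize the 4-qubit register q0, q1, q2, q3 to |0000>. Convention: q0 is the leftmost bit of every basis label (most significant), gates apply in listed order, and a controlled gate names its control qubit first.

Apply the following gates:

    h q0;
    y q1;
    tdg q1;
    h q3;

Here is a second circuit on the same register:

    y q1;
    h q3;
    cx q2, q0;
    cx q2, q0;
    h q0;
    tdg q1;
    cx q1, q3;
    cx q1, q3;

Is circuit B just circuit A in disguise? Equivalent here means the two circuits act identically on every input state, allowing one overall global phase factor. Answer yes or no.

Yes, they are equivalent — the unitaries differ by at most a global phase.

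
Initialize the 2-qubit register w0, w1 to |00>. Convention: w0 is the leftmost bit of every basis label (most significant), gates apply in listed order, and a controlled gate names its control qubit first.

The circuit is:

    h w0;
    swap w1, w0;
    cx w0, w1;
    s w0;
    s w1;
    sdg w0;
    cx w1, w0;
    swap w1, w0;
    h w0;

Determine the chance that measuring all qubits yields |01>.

The probability of measuring |01> is 1/4.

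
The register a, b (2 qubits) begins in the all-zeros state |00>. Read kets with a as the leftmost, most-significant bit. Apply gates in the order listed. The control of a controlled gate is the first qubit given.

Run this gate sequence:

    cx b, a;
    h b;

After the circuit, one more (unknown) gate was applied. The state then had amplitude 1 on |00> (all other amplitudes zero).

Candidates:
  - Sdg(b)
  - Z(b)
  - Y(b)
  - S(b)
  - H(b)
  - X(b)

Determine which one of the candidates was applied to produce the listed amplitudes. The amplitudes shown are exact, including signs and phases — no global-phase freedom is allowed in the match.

It was H(b) that produced the state shown.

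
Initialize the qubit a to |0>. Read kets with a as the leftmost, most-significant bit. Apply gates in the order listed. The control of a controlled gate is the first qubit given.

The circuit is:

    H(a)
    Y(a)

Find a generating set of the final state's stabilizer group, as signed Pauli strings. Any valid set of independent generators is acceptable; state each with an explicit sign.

The final state is stabilized by the group generated by -X; other independent generating sets are equally valid.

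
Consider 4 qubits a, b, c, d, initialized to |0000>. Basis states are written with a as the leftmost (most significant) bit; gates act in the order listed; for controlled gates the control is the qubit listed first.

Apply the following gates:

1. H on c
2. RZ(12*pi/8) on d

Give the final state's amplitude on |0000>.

|0000> carries amplitude -sqrt(2)*exp(I*pi/4)/2 in the final state.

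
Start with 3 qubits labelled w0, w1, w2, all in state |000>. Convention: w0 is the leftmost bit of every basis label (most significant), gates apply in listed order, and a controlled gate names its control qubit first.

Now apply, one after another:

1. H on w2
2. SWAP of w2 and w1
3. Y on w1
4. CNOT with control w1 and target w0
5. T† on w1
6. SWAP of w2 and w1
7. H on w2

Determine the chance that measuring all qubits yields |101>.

The probability of measuring |101> is 1/4.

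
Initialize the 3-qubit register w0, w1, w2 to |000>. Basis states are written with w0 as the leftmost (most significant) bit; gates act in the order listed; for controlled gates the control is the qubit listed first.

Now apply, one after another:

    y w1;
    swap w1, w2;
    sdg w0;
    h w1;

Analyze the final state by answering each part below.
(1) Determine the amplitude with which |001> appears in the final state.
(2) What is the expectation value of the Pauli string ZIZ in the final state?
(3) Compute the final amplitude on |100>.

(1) The final state's coefficient on |001> equals sqrt(2)*I/2.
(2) In the final state, ZIZ has expectation -1.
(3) The final state's coefficient on |100> equals 0.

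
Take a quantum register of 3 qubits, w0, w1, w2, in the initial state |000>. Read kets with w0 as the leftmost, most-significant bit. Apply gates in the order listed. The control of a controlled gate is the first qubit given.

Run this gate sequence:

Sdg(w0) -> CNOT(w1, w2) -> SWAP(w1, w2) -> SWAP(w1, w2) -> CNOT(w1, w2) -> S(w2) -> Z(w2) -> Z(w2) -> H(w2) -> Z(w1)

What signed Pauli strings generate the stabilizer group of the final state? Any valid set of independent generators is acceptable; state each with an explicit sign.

The stabilizer group can be generated by +IIX, +ZII, +IZI, among other valid generating sets. Key observation: gates 2-5 undo each other exactly, leaving only the rest of the circuit to track.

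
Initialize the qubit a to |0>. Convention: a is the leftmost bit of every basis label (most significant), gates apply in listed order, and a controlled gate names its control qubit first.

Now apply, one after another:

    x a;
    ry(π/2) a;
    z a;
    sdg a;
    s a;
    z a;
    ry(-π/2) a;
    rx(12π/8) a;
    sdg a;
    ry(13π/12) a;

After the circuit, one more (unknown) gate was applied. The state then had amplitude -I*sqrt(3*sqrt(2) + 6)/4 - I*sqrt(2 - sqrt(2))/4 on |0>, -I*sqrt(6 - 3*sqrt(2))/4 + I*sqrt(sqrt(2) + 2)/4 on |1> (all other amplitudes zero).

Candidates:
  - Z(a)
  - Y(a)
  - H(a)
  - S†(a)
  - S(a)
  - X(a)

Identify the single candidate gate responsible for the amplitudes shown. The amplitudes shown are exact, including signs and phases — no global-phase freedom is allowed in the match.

It was H(a) that produced the state shown. Key observation: the block from step 2 through step 7 cancels to the identity and can be dropped.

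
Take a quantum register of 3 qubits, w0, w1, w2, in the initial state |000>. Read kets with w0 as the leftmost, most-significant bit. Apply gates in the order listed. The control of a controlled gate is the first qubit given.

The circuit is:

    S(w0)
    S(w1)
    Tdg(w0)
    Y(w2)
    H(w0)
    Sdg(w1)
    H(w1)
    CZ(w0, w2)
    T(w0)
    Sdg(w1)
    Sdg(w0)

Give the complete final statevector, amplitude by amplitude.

The resulting statevector has amplitude 0 on |000>, I/2 on |001>, 0 on |010>, 1/2 on |011>, 0 on |100>, -exp(I*pi/4)/2 on |101>, 0 on |110>, exp(3*I*pi/4)/2 on |111>.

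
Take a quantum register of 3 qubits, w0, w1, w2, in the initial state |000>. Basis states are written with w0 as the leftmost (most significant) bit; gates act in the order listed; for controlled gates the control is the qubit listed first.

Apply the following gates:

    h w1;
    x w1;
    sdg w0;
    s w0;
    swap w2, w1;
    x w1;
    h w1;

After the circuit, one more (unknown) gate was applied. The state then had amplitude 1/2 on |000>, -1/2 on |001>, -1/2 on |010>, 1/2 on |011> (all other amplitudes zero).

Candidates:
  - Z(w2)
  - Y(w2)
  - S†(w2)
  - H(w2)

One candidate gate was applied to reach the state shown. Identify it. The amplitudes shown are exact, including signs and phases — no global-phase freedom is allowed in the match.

It was Z(w2) that produced the state shown.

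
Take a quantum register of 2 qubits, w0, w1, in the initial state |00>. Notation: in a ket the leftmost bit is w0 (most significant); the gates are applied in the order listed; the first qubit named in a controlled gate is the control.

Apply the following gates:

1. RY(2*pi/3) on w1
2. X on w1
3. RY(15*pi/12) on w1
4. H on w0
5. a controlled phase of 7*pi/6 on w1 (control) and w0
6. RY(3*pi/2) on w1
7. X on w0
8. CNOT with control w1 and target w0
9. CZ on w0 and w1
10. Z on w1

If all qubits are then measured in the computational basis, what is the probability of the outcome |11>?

A full measurement returns |11> with probability -3*sqrt(2)/32 - sqrt(6)/32 + 1/4.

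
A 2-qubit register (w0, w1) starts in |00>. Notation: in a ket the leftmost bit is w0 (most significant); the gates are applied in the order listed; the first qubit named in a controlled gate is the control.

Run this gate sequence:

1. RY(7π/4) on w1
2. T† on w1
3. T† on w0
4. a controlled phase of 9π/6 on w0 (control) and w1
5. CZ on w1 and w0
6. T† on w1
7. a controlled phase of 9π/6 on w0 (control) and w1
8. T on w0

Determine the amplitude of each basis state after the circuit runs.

The final amplitudes are -sqrt(sqrt(2) + 2)/2 on |00>, -I*sqrt(2 - sqrt(2))/2 on |01>, 0 on |10>, 0 on |11>.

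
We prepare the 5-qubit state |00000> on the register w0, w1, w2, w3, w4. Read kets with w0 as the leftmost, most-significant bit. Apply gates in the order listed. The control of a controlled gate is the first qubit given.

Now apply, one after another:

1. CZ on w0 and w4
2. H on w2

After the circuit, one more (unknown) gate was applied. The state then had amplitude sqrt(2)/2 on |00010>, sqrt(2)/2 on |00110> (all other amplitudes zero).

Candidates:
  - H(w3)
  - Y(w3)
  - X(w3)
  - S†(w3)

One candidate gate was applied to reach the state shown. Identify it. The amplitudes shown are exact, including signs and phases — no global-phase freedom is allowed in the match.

The unique candidate consistent with the amplitudes is X(w3).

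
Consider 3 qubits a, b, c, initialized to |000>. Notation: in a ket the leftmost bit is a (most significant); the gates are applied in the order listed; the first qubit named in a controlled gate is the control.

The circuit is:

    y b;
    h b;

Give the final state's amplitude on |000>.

|000> carries amplitude sqrt(2)*I/2 in the final state.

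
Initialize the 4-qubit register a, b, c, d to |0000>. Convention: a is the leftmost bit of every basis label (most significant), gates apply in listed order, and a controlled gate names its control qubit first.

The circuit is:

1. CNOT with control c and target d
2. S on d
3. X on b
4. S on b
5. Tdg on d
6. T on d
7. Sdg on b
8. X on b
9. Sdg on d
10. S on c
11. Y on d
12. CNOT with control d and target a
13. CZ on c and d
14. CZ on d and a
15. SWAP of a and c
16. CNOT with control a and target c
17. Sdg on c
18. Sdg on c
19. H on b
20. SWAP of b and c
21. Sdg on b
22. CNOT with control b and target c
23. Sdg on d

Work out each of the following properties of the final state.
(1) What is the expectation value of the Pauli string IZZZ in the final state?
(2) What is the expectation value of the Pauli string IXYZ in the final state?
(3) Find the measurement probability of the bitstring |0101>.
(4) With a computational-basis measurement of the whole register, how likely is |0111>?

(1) The expectation value of IZZZ is 0.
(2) The expectation value of IXYZ is 0.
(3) Outcome |0101> occurs with probability 1/2.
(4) The probability of measuring |0111> is 1/2.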